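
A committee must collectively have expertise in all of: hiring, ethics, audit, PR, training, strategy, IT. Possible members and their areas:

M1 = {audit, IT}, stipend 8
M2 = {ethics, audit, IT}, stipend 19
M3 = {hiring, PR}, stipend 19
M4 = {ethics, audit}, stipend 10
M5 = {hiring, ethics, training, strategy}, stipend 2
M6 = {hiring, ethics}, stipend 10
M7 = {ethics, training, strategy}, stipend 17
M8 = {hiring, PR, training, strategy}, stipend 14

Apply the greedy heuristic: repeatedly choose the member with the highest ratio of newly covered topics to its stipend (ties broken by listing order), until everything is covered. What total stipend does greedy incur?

24

Pick 1: M5 adds 4 new (hiring, ethics, training, strategy) at stipend 2 (ratio 4/2).
Pick 2: M1 adds 2 new (audit, IT) at stipend 8 (ratio 2/8).
Pick 3: M8 adds 1 new (PR) at stipend 14 (ratio 1/14).
Greedy total stipend: 2 + 8 + 14 = 24.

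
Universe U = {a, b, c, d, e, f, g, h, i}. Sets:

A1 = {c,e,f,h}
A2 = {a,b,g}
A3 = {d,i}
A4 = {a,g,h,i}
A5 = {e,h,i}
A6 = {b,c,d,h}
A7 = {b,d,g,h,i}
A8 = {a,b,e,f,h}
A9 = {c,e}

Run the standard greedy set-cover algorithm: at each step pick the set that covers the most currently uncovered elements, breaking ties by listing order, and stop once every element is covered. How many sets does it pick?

3

Pick 1: A7 covers 5 new elements (b, d, g, h, i).
Pick 2: A1 covers 3 new elements (c, e, f).
Pick 3: A2 covers 1 new elements (a).
Greedy uses 3 sets.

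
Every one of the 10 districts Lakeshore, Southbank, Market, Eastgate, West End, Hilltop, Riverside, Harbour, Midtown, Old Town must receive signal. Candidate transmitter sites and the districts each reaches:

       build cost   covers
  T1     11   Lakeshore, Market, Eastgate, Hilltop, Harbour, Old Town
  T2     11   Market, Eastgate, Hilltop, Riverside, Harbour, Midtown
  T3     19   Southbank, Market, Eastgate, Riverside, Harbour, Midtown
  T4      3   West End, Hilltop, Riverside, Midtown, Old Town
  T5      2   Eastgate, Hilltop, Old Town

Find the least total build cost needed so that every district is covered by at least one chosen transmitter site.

T1, T3, T4 cover every district at build cost 11 + 19 + 3 = 33.
Any cover uses at least 3 transmitter sites; among all covering selections none totals below 33.

33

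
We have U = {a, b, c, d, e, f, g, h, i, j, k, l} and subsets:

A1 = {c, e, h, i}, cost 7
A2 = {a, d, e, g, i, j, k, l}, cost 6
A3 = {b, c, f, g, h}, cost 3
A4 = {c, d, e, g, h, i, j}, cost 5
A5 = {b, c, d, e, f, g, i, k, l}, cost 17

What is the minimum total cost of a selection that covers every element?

A2, A3 cover every element at cost 6 + 3 = 9.
Any cover uses at least 2 sets; among all covering selections none totals below 9.

9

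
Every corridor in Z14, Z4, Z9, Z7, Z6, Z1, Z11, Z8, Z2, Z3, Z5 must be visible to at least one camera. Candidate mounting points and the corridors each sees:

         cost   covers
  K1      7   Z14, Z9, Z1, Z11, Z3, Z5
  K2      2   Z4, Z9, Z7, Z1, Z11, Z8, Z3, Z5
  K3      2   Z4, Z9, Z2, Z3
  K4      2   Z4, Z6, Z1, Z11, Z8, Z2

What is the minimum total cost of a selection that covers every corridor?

11

K1, K2, K4 cover every corridor at cost 7 + 2 + 2 = 11.
Any cover uses at least 3 camera mounts; among all covering selections none totals below 11.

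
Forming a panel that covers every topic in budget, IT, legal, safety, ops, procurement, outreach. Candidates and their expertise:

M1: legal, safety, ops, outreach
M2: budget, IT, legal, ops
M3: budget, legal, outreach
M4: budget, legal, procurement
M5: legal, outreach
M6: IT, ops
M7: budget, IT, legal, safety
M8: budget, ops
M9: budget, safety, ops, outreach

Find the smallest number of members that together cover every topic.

3

M1, M2, M4 together cover {budget, IT, legal, safety, ops, procurement, outreach} — every topic.
No 2 of the 9 members cover everything (all 36 pairs fall short), so 3 is minimum.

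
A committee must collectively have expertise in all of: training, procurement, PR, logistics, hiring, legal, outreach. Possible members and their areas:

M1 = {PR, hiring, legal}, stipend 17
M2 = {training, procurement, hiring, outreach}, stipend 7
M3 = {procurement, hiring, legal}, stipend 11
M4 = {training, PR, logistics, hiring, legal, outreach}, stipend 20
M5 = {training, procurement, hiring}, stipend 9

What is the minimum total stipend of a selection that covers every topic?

M2, M4 cover every topic at stipend 7 + 20 = 27.
Any cover uses at least 2 members; among all covering selections none totals below 27.

27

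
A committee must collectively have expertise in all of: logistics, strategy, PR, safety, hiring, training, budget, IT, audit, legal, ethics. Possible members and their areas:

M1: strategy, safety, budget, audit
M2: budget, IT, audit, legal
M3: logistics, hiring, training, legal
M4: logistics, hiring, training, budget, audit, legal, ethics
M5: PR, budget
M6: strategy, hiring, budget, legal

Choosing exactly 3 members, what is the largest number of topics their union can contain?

Choosing M1, M2, M4 covers {logistics, strategy, safety, hiring, training, budget, IT, audit, legal, ethics} — 10 topics.
No choice of 3 members does better; here PR is left uncovered.

10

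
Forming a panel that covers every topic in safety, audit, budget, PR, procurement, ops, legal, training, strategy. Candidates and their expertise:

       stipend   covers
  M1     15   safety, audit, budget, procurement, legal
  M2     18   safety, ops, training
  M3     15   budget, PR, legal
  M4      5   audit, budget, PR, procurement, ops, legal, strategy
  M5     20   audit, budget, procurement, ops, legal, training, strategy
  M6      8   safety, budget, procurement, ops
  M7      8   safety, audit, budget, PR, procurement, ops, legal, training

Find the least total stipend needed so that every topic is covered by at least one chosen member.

M4, M7 cover every topic at stipend 5 + 8 = 13.
Any cover uses at least 2 members; among all covering selections none totals below 13.

13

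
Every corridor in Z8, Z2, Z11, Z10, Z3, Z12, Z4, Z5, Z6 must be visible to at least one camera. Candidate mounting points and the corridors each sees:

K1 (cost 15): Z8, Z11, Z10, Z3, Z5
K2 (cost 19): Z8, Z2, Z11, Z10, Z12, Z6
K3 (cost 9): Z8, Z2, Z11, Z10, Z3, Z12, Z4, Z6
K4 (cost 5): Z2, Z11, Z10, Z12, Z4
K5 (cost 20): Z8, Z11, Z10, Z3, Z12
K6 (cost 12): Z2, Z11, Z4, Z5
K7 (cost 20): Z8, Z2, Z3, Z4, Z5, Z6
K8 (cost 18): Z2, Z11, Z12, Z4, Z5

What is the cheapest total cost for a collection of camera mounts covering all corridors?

21

K3, K6 cover every corridor at cost 9 + 12 = 21.
Any cover uses at least 2 camera mounts; among all covering selections none totals below 21.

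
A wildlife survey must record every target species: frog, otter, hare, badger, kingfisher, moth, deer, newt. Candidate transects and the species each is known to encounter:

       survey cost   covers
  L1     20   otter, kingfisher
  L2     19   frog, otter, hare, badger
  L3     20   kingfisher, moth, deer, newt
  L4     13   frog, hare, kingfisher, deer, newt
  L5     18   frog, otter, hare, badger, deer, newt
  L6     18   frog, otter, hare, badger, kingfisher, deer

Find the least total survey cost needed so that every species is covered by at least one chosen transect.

L3, L5 cover every species at survey cost 20 + 18 = 38.
Any cover uses at least 2 transects; among all covering selections none totals below 38.
Greedy by coverage-per-survey cost would pick L4, L5, L3 for 51 — worse than the optimum 38.

38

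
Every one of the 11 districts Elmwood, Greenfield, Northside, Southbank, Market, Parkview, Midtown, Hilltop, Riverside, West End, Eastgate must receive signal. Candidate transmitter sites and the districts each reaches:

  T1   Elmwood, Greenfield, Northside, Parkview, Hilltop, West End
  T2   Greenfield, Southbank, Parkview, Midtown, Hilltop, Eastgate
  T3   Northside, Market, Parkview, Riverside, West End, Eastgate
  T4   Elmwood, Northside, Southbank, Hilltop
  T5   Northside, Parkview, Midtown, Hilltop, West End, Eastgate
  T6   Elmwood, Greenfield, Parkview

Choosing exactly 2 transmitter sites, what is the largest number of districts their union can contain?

10

Choosing T2, T3 covers {Greenfield, Northside, Southbank, Market, Parkview, Midtown, Hilltop, Riverside, West End, Eastgate} — 10 districts.
No choice of 2 transmitter sites does better; here Elmwood is left uncovered.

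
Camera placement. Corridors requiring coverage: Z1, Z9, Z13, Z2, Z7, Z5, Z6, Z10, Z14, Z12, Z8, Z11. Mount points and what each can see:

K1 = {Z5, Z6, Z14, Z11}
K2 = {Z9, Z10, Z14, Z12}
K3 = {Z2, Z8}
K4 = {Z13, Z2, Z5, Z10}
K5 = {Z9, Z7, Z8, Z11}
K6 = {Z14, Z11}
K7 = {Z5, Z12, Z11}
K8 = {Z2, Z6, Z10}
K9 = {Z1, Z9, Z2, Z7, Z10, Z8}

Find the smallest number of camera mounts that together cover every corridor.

4

K1, K2, K4, K9 together cover {Z1, Z9, Z13, Z2, Z7, Z5, Z6, Z10, Z14, Z12, Z8, Z11} — every corridor.
No 3 of the 9 camera mounts cover everything (all 84 triples fall short), so 4 is minimum.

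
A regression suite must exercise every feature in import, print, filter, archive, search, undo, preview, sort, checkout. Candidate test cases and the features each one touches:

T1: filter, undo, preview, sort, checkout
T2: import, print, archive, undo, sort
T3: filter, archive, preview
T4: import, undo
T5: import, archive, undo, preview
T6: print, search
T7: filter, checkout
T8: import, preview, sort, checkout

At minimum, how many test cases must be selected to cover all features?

T1, T2, T6 together cover {import, print, filter, archive, search, undo, preview, sort, checkout} — every feature.
No 2 of the 8 test cases cover everything (all 28 pairs fall short), so 3 is minimum.

3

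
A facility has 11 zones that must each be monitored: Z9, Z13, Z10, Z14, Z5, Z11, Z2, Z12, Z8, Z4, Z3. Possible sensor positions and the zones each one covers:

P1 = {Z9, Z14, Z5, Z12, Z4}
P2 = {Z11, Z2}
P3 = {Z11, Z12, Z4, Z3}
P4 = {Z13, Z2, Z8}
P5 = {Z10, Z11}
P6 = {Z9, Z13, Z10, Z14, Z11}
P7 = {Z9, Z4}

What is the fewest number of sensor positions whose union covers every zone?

P1, P3, P4, P5 together cover {Z9, Z13, Z10, Z14, Z5, Z11, Z2, Z12, Z8, Z4, Z3} — every zone.
No 3 of the 7 sensor positions cover everything (all 35 triples fall short), so 4 is minimum.

4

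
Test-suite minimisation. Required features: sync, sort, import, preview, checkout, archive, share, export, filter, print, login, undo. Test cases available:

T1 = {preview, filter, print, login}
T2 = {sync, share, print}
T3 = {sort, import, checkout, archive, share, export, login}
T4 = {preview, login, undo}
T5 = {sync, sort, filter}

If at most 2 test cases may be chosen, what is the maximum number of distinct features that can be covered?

Choosing T1, T3 covers {sort, import, preview, checkout, archive, share, export, filter, print, login} — 10 features.
No choice of 2 test cases does better; here sync, undo are left uncovered.

10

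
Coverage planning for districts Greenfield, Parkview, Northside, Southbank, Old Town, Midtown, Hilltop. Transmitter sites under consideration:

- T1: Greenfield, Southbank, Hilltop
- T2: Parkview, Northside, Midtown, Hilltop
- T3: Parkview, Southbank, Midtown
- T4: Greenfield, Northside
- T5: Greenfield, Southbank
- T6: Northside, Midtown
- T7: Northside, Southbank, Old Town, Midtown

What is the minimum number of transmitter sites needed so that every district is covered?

T1, T2, T7 together cover {Greenfield, Parkview, Northside, Southbank, Old Town, Midtown, Hilltop} — every district.
No 2 of the 7 transmitter sites cover everything (all 21 pairs fall short), so 3 is minimum.

3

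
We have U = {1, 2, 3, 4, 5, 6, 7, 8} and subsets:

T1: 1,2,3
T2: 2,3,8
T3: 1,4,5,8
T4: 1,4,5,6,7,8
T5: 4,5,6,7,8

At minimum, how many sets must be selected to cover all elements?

2

T1, T4 together cover {1, 2, 3, 4, 5, 6, 7, 8} — every element.
No single set contains all 8 elements, so 2 is optimal.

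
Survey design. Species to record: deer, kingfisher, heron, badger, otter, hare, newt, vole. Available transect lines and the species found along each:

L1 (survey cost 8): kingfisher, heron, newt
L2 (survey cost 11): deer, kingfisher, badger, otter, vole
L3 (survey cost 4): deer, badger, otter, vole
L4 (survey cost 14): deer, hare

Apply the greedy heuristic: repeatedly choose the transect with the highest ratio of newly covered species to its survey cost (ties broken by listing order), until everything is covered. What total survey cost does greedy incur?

Pick 1: L3 adds 4 new (deer, badger, otter, vole) at survey cost 4 (ratio 4/4).
Pick 2: L1 adds 3 new (kingfisher, heron, newt) at survey cost 8 (ratio 3/8).
Pick 3: L4 adds 1 new (hare) at survey cost 14 (ratio 1/14).
Greedy total survey cost: 4 + 8 + 14 = 26.

26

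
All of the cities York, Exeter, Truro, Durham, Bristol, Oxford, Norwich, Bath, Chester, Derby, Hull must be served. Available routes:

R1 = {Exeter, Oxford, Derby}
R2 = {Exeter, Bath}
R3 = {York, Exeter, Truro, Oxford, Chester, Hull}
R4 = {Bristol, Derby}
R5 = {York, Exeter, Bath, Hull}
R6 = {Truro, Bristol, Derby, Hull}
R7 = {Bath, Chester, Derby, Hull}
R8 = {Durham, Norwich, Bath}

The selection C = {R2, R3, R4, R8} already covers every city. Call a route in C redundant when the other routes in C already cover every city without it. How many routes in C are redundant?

1

Drop R2: the rest still cover every city — redundant.
Drop R3: York, Truro, Oxford, Chester, … uncovered — not redundant.
Drop R4: Bristol, Derby uncovered — not redundant.
Drop R8: Durham, Norwich uncovered — not redundant.
1 redundant: R2.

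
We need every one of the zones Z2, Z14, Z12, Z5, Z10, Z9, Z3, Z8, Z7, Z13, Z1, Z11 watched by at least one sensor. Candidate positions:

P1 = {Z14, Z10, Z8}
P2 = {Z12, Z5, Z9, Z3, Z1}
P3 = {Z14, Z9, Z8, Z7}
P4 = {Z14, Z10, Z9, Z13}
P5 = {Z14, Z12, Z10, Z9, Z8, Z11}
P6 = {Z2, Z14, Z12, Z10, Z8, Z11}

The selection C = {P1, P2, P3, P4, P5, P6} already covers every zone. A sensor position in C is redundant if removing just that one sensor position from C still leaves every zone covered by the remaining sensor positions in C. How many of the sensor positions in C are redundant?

Drop P1: the rest still cover every zone — redundant.
Drop P2: Z5, Z3, Z1 uncovered — not redundant.
Drop P3: Z7 uncovered — not redundant.
Drop P4: Z13 uncovered — not redundant.
Drop P5: the rest still cover every zone — redundant.
Drop P6: Z2 uncovered — not redundant.
2 redundant: P1, P5.

2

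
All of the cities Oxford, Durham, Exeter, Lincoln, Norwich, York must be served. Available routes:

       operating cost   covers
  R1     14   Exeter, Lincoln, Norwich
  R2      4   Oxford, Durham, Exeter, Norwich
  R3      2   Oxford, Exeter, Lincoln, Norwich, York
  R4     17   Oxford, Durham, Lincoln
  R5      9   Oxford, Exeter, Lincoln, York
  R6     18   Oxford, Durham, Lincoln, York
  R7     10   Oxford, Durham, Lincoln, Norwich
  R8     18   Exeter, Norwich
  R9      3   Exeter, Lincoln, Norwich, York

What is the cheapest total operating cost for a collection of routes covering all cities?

R2, R3 cover every city at operating cost 4 + 2 = 6.
Any cover uses at least 2 routes; among all covering selections none totals below 6.

6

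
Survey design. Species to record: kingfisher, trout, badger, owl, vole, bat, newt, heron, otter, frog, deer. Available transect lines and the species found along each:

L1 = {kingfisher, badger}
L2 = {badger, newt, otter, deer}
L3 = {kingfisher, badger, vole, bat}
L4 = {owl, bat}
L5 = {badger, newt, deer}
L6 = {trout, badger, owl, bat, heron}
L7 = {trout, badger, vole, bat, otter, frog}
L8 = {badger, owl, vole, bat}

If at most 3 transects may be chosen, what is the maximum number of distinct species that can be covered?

Choosing L2, L3, L6 covers {kingfisher, trout, badger, owl, vole, bat, newt, heron, otter, deer} — 10 species.
No choice of 3 transects does better; here frog is left uncovered.

10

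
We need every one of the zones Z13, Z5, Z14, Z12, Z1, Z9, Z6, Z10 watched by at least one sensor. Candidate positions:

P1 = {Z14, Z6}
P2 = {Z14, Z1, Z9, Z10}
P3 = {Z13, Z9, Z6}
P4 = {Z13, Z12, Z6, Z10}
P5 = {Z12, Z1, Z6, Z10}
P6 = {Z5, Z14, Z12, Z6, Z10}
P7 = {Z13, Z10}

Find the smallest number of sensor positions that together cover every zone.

3

P2, P3, P6 together cover {Z13, Z5, Z14, Z12, Z1, Z9, Z6, Z10} — every zone.
No 2 of the 7 sensor positions cover everything (all 21 pairs fall short), so 3 is minimum.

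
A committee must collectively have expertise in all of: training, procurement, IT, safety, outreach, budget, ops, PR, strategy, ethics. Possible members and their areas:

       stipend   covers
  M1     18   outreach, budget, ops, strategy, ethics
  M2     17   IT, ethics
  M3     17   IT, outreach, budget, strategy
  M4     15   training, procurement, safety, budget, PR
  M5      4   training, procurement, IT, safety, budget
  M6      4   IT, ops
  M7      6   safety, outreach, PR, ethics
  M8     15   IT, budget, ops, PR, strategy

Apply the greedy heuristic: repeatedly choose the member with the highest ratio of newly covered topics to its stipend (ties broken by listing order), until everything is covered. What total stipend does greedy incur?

29

Pick 1: M5 adds 5 new (training, procurement, IT, safety, budget) at stipend 4 (ratio 5/4).
Pick 2: M7 adds 3 new (outreach, PR, ethics) at stipend 6 (ratio 3/6).
Pick 3: M6 adds 1 new (ops) at stipend 4 (ratio 1/4).
Pick 4: M8 adds 1 new (strategy) at stipend 15 (ratio 1/15).
Greedy total stipend: 4 + 6 + 4 + 15 = 29. (The true optimum is 25, so greedy overshoots here.)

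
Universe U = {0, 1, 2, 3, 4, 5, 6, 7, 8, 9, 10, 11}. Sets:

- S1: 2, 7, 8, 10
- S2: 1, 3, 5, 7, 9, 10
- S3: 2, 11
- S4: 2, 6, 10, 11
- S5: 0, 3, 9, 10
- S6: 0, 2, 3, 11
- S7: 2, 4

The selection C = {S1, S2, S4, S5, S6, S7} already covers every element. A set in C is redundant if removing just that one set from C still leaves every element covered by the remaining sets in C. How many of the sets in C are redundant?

2

Drop S1: 8 uncovered — not redundant.
Drop S2: 1, 5 uncovered — not redundant.
Drop S4: 6 uncovered — not redundant.
Drop S5: the rest still cover every element — redundant.
Drop S6: the rest still cover every element — redundant.
Drop S7: 4 uncovered — not redundant.
2 redundant: S5, S6.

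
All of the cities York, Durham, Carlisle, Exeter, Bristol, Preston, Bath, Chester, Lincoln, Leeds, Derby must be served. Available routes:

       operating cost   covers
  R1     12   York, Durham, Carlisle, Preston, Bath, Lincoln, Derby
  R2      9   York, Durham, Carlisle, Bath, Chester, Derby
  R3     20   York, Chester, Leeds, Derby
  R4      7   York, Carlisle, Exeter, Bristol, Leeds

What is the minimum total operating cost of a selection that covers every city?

28

R1, R2, R4 cover every city at operating cost 12 + 9 + 7 = 28.
Any cover uses at least 3 routes; among all covering selections none totals below 28.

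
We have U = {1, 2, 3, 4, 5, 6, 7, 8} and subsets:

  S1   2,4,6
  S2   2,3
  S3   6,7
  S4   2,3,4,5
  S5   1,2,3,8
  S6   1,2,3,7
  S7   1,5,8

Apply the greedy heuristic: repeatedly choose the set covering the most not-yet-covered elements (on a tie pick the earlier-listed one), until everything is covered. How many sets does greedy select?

Pick 1: S4 covers 4 new elements (2, 3, 4, 5).
Pick 2: S3 covers 2 new elements (6, 7).
Pick 3: S5 covers 2 new elements (1, 8).
Greedy uses 3 sets.

3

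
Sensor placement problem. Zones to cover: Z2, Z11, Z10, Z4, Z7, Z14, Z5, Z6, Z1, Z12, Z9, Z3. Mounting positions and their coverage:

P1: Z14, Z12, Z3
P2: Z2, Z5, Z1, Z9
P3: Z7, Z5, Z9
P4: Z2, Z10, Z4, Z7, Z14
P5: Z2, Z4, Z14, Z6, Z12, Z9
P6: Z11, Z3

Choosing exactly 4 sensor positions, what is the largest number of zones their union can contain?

Choosing P2, P4, P5, P6 covers {Z2, Z11, Z10, Z4, Z7, Z14, Z5, Z6, Z1, Z12, Z9, Z3} — 12 zones.
That is all 12 zones.

12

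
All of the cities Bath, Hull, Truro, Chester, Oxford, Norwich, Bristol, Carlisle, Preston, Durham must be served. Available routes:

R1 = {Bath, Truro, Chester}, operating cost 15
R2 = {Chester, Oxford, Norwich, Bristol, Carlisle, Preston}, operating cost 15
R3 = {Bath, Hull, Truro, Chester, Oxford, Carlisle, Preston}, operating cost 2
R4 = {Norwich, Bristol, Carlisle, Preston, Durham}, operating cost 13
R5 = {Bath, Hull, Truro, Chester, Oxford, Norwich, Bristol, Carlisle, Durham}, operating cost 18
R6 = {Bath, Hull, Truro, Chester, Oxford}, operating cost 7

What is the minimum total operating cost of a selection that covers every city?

R3, R4 cover every city at operating cost 2 + 13 = 15.
Any cover uses at least 2 routes; among all covering selections none totals below 15.

15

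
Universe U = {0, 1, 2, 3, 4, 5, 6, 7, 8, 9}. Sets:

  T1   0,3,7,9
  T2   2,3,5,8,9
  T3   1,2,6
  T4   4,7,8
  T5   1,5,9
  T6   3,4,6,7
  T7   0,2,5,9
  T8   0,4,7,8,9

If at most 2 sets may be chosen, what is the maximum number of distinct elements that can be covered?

Choosing T2, T6 covers {2, 3, 4, 5, 6, 7, 8, 9} — 8 elements.
No choice of 2 sets does better; here 0, 1 are left uncovered.

8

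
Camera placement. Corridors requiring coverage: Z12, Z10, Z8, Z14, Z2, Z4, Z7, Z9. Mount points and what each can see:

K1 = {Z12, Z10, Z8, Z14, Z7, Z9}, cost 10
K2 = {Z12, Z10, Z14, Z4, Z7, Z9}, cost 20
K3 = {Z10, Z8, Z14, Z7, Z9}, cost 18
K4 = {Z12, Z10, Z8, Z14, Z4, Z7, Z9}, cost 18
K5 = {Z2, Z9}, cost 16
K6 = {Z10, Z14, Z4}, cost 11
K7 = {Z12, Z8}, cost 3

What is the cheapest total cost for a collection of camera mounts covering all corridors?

34

K4, K5 cover every corridor at cost 18 + 16 = 34.
Any cover uses at least 2 camera mounts; among all covering selections none totals below 34.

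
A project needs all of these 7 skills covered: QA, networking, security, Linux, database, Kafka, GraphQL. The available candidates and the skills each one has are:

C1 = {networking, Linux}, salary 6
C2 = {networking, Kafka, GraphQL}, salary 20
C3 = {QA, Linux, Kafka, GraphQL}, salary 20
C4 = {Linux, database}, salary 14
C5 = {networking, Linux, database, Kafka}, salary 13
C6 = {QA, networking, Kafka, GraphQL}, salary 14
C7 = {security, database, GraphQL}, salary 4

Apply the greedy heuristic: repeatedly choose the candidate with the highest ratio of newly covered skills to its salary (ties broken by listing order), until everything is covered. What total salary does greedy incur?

24

Pick 1: C7 adds 3 new (security, database, GraphQL) at salary 4 (ratio 3/4).
Pick 2: C1 adds 2 new (networking, Linux) at salary 6 (ratio 2/6).
Pick 3: C6 adds 2 new (QA, Kafka) at salary 14 (ratio 2/14).
Greedy total salary: 4 + 6 + 14 = 24.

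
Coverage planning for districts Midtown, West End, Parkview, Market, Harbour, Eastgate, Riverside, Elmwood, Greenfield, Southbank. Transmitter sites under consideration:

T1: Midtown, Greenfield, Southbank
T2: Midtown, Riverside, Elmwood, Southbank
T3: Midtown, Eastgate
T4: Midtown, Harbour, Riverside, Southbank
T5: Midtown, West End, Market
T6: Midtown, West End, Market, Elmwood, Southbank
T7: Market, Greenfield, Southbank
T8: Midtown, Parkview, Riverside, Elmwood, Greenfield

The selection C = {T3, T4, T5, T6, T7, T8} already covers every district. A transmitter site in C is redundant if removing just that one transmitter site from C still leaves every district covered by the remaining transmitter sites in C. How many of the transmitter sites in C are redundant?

Drop T3: Eastgate uncovered — not redundant.
Drop T4: Harbour uncovered — not redundant.
Drop T5: the rest still cover every district — redundant.
Drop T6: the rest still cover every district — redundant.
Drop T7: the rest still cover every district — redundant.
Drop T8: Parkview uncovered — not redundant.
3 redundant: T5, T6, T7.

3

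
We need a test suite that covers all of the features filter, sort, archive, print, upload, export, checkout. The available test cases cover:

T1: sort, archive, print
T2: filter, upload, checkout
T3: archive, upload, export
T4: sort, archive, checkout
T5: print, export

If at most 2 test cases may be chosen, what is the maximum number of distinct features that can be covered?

6

Choosing T1, T2 covers {filter, sort, archive, print, upload, checkout} — 6 features.
No choice of 2 test cases does better; here export is left uncovered.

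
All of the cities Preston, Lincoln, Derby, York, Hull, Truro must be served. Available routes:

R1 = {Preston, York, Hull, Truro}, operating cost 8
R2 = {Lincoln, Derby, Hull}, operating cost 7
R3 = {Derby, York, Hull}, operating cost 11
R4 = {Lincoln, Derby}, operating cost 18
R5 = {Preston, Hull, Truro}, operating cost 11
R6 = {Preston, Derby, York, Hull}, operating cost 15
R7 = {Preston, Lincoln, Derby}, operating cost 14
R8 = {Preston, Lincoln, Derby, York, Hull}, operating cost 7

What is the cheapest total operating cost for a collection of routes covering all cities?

R1, R2 cover every city at operating cost 8 + 7 = 15.
Any cover uses at least 2 routes; among all covering selections none totals below 15.

15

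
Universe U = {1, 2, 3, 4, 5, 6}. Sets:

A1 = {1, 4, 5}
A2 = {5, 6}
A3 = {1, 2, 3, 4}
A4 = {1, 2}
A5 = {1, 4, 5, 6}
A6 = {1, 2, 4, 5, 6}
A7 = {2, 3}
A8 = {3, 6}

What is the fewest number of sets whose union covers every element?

A2, A3 together cover {1, 2, 3, 4, 5, 6} — every element.
No single set contains all 6 elements, so 2 is optimal.

2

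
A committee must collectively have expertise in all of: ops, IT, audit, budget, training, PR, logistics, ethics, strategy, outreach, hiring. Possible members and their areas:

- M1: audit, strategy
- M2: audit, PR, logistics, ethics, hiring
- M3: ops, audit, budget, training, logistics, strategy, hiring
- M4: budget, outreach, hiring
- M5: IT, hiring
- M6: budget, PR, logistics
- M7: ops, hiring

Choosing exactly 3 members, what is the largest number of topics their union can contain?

Choosing M2, M3, M4 covers {ops, audit, budget, training, PR, logistics, ethics, strategy, outreach, hiring} — 10 topics.
No choice of 3 members does better; here IT is left uncovered.

10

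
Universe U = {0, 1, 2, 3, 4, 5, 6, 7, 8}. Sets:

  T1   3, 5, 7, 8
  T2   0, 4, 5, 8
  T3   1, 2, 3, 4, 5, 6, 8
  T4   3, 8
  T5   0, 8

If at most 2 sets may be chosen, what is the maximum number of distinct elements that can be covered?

8

Choosing T1, T3 covers {1, 2, 3, 4, 5, 6, 7, 8} — 8 elements.
No choice of 2 sets does better; here 0 is left uncovered.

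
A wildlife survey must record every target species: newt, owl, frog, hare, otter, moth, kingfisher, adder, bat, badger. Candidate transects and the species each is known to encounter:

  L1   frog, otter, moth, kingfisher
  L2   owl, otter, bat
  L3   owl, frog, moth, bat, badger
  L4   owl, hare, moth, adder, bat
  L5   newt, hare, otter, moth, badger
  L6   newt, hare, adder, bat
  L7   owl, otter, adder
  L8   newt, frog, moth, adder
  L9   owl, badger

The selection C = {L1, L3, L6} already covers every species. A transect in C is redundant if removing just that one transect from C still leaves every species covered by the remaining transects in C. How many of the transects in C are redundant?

Drop L1: otter, kingfisher uncovered — not redundant.
Drop L3: owl, badger uncovered — not redundant.
Drop L6: newt, hare, adder uncovered — not redundant.
None of the transects in C is redundant.

0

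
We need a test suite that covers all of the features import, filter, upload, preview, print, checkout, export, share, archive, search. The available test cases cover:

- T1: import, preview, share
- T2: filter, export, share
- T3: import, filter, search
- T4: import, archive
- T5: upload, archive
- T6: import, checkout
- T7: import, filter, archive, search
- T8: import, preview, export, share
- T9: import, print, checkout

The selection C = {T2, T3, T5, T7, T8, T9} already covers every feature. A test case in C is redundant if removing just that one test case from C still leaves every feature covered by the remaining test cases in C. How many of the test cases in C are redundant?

Drop T2: the rest still cover every feature — redundant.
Drop T3: the rest still cover every feature — redundant.
Drop T5: upload uncovered — not redundant.
Drop T7: the rest still cover every feature — redundant.
Drop T8: preview uncovered — not redundant.
Drop T9: print, checkout uncovered — not redundant.
3 redundant: T2, T3, T7.

3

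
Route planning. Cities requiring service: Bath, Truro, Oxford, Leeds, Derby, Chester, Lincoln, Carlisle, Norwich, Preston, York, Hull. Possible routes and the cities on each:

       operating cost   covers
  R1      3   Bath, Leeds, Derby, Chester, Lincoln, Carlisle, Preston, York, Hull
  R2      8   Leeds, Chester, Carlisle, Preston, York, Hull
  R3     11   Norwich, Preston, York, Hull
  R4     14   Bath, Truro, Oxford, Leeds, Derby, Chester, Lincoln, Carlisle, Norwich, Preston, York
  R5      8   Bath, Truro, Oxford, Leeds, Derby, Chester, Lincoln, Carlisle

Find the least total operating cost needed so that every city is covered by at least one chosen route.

17

R1, R4 cover every city at operating cost 3 + 14 = 17.
Any cover uses at least 2 routes; among all covering selections none totals below 17.
Greedy by coverage-per-operating cost would pick R1, R5, R3 for 22 — worse than the optimum 17.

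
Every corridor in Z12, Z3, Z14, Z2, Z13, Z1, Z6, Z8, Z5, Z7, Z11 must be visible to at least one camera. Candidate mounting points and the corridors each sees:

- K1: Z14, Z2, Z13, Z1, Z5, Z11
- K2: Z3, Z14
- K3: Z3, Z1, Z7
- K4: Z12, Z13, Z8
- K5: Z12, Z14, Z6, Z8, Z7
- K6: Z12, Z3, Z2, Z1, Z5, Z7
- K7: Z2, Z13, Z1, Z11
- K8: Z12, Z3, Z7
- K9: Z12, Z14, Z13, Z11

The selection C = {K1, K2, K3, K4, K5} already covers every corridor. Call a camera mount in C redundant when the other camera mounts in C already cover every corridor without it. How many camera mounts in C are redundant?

Drop K1: Z2, Z5, Z11 uncovered — not redundant.
Drop K2: the rest still cover every corridor — redundant.
Drop K3: the rest still cover every corridor — redundant.
Drop K4: the rest still cover every corridor — redundant.
Drop K5: Z6 uncovered — not redundant.
3 redundant: K2, K3, K4.

3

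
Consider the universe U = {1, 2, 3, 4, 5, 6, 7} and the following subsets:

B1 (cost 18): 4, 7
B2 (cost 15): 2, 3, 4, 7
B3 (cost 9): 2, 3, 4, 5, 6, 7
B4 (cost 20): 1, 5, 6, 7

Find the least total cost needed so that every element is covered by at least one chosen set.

B3, B4 cover every element at cost 9 + 20 = 29.
Any cover uses at least 2 sets; among all covering selections none totals below 29.

29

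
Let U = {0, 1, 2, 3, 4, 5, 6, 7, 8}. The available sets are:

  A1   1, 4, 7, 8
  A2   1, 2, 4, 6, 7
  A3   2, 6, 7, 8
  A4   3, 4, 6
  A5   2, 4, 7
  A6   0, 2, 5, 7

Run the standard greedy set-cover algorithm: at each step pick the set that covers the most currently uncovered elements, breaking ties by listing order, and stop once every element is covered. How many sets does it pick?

4

Pick 1: A2 covers 5 new elements (1, 2, 4, 6, 7).
Pick 2: A6 covers 2 new elements (0, 5).
Pick 3: A1 covers 1 new elements (8).
Pick 4: A4 covers 1 new elements (3).
Greedy uses 4 sets. (The true minimum is 3.)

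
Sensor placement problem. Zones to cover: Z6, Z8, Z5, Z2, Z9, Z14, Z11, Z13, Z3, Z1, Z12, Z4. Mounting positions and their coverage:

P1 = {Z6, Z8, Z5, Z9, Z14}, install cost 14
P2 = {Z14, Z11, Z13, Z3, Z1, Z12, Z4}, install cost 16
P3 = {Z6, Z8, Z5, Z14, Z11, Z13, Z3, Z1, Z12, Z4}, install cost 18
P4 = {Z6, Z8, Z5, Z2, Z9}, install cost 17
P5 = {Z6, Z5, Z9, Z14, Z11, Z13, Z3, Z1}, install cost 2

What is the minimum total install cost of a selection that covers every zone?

P2, P4 cover every zone at install cost 16 + 17 = 33.
Any cover uses at least 2 sensor positions; among all covering selections none totals below 33.
Greedy by coverage-per-install cost would pick P5, P3, P4 for 37 — worse than the optimum 33.

33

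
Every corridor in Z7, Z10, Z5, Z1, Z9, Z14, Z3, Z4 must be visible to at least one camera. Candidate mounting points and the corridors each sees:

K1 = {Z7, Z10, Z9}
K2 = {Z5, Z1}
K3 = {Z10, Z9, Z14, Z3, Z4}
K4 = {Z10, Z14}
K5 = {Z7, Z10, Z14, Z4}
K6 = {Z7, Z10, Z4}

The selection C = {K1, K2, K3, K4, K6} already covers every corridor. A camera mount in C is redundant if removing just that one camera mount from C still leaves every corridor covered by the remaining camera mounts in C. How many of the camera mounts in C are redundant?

3

Drop K1: the rest still cover every corridor — redundant.
Drop K2: Z5, Z1 uncovered — not redundant.
Drop K3: Z3 uncovered — not redundant.
Drop K4: the rest still cover every corridor — redundant.
Drop K6: the rest still cover every corridor — redundant.
3 redundant: K1, K4, K6.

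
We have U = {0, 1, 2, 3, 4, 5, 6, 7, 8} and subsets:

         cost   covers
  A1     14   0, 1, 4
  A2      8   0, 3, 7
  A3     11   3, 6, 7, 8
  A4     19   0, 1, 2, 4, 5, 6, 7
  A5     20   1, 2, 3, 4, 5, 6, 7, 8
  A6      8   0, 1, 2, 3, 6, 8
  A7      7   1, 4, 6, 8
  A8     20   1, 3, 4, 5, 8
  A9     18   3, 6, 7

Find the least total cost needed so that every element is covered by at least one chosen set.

27

A4, A6 cover every element at cost 19 + 8 = 27.
Any cover uses at least 2 sets; among all covering selections none totals below 27.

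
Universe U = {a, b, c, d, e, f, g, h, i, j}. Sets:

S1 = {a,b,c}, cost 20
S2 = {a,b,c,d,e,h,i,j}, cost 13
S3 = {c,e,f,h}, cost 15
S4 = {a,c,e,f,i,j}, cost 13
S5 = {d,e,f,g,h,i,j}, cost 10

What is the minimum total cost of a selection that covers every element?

23

S2, S5 cover every element at cost 13 + 10 = 23.
Any cover uses at least 2 sets; among all covering selections none totals below 23.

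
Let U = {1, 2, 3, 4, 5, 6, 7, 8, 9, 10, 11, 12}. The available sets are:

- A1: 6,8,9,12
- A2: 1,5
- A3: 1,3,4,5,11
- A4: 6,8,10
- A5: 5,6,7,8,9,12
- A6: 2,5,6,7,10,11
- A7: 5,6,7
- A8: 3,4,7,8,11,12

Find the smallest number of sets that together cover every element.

3

A1, A3, A6 together cover {1, 2, 3, 4, 5, 6, 7, 8, 9, 10, 11, 12} — every element.
No 2 of the 8 sets cover everything (all 28 pairs fall short), so 3 is minimum.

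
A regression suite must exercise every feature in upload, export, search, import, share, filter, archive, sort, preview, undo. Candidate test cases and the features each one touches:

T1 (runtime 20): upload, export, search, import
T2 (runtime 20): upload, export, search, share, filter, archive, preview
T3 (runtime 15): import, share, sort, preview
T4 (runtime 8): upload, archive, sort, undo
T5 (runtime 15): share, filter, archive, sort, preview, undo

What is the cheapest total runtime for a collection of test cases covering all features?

35

T1, T5 cover every feature at runtime 20 + 15 = 35.
Any cover uses at least 2 test cases; among all covering selections none totals below 35.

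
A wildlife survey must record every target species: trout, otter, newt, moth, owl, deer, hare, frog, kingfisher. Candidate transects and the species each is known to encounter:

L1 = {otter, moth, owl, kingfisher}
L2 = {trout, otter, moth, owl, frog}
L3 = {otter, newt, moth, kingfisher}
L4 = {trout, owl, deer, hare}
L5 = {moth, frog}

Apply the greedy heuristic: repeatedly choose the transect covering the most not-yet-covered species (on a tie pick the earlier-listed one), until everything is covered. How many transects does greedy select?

3

Pick 1: L2 covers 5 new species (trout, otter, moth, owl, frog).
Pick 2: L3 covers 2 new species (newt, kingfisher).
Pick 3: L4 covers 2 new species (deer, hare).
Greedy uses 3 transects.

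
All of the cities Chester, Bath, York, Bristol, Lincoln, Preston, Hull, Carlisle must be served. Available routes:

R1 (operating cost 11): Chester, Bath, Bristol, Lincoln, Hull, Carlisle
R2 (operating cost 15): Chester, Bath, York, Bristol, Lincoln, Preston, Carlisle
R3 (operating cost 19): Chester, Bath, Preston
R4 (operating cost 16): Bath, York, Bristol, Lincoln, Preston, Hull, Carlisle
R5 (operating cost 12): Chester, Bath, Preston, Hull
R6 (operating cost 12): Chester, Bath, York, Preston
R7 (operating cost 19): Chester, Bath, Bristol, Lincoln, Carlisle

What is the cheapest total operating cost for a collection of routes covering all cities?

R1, R6 cover every city at operating cost 11 + 12 = 23.
Any cover uses at least 2 routes; among all covering selections none totals below 23.

23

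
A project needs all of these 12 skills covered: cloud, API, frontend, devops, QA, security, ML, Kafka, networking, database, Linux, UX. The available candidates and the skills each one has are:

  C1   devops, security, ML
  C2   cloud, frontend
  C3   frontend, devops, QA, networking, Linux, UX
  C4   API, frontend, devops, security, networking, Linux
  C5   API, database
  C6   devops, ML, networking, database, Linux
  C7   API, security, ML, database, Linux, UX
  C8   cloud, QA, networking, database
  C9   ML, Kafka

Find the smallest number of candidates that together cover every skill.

4

C2, C3, C7, C9 together cover {cloud, API, frontend, devops, QA, security, ML, Kafka, networking, database, Linux, UX} — every skill.
No 3 of the 9 candidates cover everything (all 84 triples fall short), so 4 is minimum.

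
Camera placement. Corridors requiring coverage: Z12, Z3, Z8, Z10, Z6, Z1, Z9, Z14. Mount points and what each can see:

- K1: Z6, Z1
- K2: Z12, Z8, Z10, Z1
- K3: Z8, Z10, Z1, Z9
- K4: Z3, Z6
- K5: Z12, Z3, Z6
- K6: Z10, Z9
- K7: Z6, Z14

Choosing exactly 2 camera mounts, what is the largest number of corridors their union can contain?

Choosing K3, K5 covers {Z12, Z3, Z8, Z10, Z6, Z1, Z9} — 7 corridors.
No choice of 2 camera mounts does better; here Z14 is left uncovered.

7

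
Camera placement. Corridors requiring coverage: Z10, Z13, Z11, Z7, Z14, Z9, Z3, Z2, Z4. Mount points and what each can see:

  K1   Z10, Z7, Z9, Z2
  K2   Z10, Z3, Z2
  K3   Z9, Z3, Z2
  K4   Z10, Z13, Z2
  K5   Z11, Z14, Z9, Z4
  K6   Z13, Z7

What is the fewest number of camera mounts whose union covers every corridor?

K2, K5, K6 together cover {Z10, Z13, Z11, Z7, Z14, Z9, Z3, Z2, Z4} — every corridor.
No 2 of the 6 camera mounts cover everything (all 15 pairs fall short), so 3 is minimum.
Greedy (largest uncovered first) would take K1, K5, K2, K4 — 4 camera mounts — but 3 suffice.

3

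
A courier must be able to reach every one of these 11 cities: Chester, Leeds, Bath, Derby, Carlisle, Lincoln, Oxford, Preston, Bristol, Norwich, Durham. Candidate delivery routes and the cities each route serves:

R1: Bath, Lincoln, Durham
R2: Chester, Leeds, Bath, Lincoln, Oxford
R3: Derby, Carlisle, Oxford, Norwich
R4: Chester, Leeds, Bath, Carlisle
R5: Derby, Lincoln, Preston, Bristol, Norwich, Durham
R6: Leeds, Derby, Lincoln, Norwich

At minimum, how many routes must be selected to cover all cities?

R2, R3, R5 together cover {Chester, Leeds, Bath, Derby, Carlisle, Lincoln, Oxford, Preston, Bristol, Norwich, Durham} — every city.
No 2 of the 6 routes cover everything (all 15 pairs fall short), so 3 is minimum.

3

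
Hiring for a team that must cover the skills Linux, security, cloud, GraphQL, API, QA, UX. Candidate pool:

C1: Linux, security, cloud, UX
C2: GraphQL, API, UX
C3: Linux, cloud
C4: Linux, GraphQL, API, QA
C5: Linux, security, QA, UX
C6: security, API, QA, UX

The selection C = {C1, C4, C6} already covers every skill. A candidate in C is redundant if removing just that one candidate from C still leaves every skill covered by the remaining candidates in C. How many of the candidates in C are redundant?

1

Drop C1: cloud uncovered — not redundant.
Drop C4: GraphQL uncovered — not redundant.
Drop C6: the rest still cover every skill — redundant.
1 redundant: C6.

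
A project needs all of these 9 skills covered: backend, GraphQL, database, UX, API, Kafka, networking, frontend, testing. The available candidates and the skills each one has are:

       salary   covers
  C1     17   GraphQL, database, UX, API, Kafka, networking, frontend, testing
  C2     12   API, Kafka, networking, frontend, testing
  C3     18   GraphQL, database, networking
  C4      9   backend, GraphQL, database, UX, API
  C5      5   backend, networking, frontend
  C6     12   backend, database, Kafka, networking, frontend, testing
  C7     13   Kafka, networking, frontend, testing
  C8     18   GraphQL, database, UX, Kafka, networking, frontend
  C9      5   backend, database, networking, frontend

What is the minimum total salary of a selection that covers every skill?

C2, C4 cover every skill at salary 12 + 9 = 21.
Any cover uses at least 2 candidates; among all covering selections none totals below 21.
Greedy by coverage-per-salary would pick C9, C4, C2 for 26 — worse than the optimum 21.

21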